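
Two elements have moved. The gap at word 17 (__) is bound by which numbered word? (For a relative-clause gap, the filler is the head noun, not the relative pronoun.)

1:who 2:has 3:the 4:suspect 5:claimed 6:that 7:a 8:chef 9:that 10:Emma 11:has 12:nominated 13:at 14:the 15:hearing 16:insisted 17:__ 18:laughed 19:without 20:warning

1

The marked gap is the subject of "laughed".
Its filler is the fronted wh-phrase "who", at word 1.
(The other dependency links word 8 to a gap after word 12.)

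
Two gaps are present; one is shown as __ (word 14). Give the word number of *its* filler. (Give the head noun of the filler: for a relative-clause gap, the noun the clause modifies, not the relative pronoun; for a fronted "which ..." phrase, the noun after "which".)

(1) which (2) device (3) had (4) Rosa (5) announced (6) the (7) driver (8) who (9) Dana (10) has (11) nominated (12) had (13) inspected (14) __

2

The marked gap is the direct object of "inspected".
Its filler is the fronted wh-phrase "which device", at word 2.
(The other dependency links word 7 to a gap after word 11.)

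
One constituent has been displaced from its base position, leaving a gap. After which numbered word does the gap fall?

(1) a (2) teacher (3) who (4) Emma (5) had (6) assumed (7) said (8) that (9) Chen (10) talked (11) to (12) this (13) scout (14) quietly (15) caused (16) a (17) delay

6

The displaced element is "a teacher" (word 2).
It is linked across 1 clause boundary (Ø).
It functions as the subject of "said", so the gap sits immediately after word 6 ("assumed").
Base order: Emma had assumed that a teacher said that Chen talked to this scout quietly.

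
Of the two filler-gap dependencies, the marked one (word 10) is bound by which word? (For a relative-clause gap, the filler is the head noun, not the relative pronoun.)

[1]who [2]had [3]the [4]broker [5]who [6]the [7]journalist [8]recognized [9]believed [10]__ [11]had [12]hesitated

The marked gap is the subject of "hesitated".
Its filler is the fronted wh-phrase "who", at word 1.
(The other dependency links word 4 to a gap after word 8.)

1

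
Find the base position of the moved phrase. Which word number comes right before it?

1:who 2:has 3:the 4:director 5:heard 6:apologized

5

The displaced element is "who" (word 1).
It is linked across 1 clause boundary (Ø).
It functions as the subject of "apologized", so the gap sits immediately after word 5 ("heard").
Base order: The director has heard who apologized.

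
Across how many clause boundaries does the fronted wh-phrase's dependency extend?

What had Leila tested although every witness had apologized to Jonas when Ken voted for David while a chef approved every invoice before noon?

"what" originates inside the matrix clause — no clause boundary is crossed.

0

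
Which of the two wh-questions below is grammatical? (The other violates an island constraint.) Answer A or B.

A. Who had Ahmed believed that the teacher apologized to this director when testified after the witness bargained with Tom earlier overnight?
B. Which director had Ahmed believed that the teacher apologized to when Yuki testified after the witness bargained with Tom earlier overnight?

In A, the wh-phrase is extracted from inside an adjunct island (introduced by "when"), which blocks movement.
In B, the extraction path crosses only that-complement boundaries, which are transparent.
So B is grammatical.

B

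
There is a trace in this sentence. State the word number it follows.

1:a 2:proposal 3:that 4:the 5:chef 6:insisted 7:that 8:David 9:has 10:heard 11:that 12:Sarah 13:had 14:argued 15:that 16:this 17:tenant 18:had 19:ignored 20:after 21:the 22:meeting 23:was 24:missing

19

The displaced element is "a proposal" (word 2).
It is linked across 3 clause boundaries (that → that → that).
It functions as the direct object of "ignored", so the gap sits immediately after word 19 ("ignored").
Base order: The chef insisted that David has heard that Sarah had argued that this tenant had ignored a proposal after the meeting.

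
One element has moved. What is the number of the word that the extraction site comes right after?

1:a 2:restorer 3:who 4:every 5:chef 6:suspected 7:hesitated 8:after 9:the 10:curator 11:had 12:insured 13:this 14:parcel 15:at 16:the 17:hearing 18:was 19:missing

6

The displaced element is "a restorer" (word 2).
It is linked across 1 clause boundary (Ø).
It functions as the subject of "hesitated", so the gap sits immediately after word 6 ("suspected").
Base order: Every chef suspected that a restorer hesitated after the curator had insured this parcel at the hearing.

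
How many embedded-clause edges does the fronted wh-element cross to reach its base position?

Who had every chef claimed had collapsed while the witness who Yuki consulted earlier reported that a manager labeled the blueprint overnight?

1

"who" is extracted from the subject of "collapsed".
Boundaries crossed, outermost first: [Ø] — 1 in total.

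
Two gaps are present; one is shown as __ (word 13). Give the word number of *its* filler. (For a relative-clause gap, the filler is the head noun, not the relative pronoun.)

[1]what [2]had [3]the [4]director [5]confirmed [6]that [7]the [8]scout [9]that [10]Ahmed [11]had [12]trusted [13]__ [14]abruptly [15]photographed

The marked gap is inside the relative clause, the direct object of "trusted".
Its filler is the head noun "scout" (via "that"), at word 8.
(The other dependency links word 1 to a gap after word 15.)

8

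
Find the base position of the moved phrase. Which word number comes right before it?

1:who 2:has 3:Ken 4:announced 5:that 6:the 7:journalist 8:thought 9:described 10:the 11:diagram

8

The displaced element is "who" (word 1).
It is linked across 2 clause boundaries (that → Ø).
It functions as the subject of "described", so the gap sits immediately after word 8 ("thought").
Base order: Ken has announced that the journalist thought that who described the diagram.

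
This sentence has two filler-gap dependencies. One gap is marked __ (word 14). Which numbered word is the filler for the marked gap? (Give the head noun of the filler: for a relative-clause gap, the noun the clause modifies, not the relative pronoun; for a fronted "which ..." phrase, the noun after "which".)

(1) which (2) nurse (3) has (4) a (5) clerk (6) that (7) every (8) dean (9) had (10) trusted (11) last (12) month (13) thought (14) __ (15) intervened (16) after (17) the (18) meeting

The marked gap is the subject of "intervened".
Its filler is the fronted wh-phrase "which nurse", at word 2.
(The other dependency links word 5 to a gap after word 10.)

2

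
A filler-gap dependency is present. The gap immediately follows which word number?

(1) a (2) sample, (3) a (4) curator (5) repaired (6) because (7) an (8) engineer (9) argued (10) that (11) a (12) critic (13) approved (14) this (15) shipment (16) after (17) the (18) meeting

The displaced element is "a sample" (word 2).
It functions as the direct object of "repaired", so the gap sits immediately after word 5 ("repaired").
Base order: A curator repaired a sample because an engineer argued that a critic approved this shipment after the meeting.

5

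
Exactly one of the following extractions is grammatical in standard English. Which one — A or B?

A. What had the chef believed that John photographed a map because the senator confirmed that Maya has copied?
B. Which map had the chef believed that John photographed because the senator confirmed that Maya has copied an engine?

B

In A, the wh-phrase is extracted from inside an adjunct island (introduced by "because"), which blocks movement.
In B, the extraction path crosses only that-complement boundaries, which are transparent.
So B is grammatical.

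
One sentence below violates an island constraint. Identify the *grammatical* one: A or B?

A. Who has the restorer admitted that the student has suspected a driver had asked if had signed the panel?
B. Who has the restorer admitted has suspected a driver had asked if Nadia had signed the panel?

B

In A, the wh-phrase is extracted from inside a wh-island (introduced by "if"), which blocks movement.
In B, the extraction path crosses only that-complement boundaries, which are transparent.
So B is grammatical.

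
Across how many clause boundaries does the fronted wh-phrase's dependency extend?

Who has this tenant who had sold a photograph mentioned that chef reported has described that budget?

2

"who" is extracted from the subject of "described".
Boundaries crossed, outermost first: [Ø], [Ø] — 2 in total.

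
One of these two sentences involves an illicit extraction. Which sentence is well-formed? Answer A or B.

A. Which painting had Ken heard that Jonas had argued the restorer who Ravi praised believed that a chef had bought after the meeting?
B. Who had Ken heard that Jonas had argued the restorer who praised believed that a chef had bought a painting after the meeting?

A

In B, the wh-phrase is extracted from inside a complex-NP island (relative clause) (introduced by "who"), which blocks movement.
In A, the extraction path crosses only that-complement boundaries, which are transparent.
So A is grammatical.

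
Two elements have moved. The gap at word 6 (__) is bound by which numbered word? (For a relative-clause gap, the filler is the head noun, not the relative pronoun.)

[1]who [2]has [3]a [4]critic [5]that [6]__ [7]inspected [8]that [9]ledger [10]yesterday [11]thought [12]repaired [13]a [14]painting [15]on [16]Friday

The marked gap is inside the relative clause, the subject of "inspected".
Its filler is the head noun "critic" (via "that"), at word 4.
(The other dependency links word 1 to a gap after word 11.)

4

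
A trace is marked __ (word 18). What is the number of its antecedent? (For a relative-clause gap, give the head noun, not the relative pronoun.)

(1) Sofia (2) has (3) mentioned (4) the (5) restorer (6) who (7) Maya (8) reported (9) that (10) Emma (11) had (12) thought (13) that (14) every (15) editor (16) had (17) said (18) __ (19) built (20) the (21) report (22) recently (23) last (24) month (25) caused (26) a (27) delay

The gap at 18 is the subject of "built", inside a relative clause.
The relative pronoun is "who" (word 6); it is bound by the head noun immediately before it.
Its filler is the head noun "restorer", at word 5.

5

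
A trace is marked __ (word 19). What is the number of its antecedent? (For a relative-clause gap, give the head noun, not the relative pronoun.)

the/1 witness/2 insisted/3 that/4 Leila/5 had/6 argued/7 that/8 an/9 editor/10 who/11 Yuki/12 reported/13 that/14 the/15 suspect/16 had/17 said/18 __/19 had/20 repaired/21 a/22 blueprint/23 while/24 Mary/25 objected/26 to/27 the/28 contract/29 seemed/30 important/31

10

The gap at 19 is the subject of "repaired", inside a relative clause.
The relative pronoun is "who" (word 11); it is bound by the head noun immediately before it.
Its filler is the head noun "editor", at word 10.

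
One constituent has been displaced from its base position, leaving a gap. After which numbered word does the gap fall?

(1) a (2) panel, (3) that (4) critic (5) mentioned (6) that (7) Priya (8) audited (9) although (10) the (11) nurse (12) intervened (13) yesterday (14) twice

8

The displaced element is "a panel" (word 2).
It is linked across 1 clause boundary (that).
It functions as the direct object of "audited", so the gap sits immediately after word 8 ("audited").
Base order: That critic mentioned that Priya audited a panel although the nurse intervened yesterday twice.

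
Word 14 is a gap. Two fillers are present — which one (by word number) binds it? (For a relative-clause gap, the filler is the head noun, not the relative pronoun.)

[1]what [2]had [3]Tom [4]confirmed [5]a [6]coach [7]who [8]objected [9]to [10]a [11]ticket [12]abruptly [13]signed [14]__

The marked gap is the direct object of "signed".
Its filler is the fronted wh-phrase "what", at word 1.
(The other dependency links word 6 to a gap after word 7.)

1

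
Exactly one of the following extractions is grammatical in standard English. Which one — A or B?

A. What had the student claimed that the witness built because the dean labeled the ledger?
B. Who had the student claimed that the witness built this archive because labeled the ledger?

A

In B, the wh-phrase is extracted from inside an adjunct island (introduced by "because"), which blocks movement.
In A, the extraction path crosses only that-complement boundaries, which are transparent.
So A is grammatical.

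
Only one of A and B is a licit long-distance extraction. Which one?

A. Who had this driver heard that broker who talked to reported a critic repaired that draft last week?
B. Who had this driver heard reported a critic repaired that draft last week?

In A, the wh-phrase is extracted from inside a complex-NP island (relative clause) (introduced by "who"), which blocks movement.
In B, the extraction path crosses only that-complement boundaries, which are transparent.
So B is grammatical.

B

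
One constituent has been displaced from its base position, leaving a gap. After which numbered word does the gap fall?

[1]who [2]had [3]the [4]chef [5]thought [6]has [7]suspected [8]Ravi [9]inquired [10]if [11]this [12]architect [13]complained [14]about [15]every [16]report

5

The displaced element is "who" (word 1).
It is linked across 1 clause boundary (Ø).
It functions as the subject of "suspected", so the gap sits immediately after word 5 ("thought").
Base order: The chef had thought who has suspected Ravi inquired if this architect complained about every report.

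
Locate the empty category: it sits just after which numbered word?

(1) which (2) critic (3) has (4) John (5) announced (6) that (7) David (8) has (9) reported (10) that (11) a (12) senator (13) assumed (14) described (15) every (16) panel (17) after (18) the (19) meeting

13

The displaced element is "which critic" (word 2).
It is linked across 3 clause boundaries (that → that → Ø).
It functions as the subject of "described", so the gap sits immediately after word 13 ("assumed").
Base order: John has announced that David has reported that a senator assumed that which critic described every panel after the meeting.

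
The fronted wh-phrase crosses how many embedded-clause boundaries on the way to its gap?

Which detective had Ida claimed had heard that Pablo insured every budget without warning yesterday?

"which detective" is extracted from the subject of "heard".
Boundaries crossed, outermost first: [Ø] — 1 in total.

1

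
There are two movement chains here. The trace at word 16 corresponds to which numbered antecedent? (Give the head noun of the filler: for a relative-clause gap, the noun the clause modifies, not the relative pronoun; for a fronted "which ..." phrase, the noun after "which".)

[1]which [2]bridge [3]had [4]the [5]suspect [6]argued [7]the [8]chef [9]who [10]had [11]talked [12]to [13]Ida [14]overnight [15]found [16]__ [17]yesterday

The marked gap is the direct object of "found".
Its filler is the fronted wh-phrase "which bridge", at word 2.
(The other dependency links word 8 to a gap after word 9.)

2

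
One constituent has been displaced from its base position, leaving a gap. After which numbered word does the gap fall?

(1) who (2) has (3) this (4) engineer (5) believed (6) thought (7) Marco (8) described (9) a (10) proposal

The displaced element is "who" (word 1).
It is linked across 1 clause boundary (Ø).
It functions as the subject of "thought", so the gap sits immediately after word 5 ("believed").
Base order: This engineer has believed that who thought Marco described a proposal.

5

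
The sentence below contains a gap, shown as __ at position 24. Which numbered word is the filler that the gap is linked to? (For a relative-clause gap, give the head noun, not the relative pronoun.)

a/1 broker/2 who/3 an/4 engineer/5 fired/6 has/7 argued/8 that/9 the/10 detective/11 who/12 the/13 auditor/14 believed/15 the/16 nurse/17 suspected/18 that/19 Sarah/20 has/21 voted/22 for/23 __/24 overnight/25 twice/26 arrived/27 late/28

11

The gap at 24 is the prepositional object of "voted", inside a relative clause.
The relative pronoun is "who" (word 12); it is bound by the head noun immediately before it.
Its filler is the head noun "detective", at word 11.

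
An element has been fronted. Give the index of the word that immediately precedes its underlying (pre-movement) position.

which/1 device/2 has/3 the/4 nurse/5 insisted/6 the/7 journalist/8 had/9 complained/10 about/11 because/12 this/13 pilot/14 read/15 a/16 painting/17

11

The displaced element is "which device" (word 2).
It is linked across 1 clause boundary (Ø).
It functions as the object of the preposition "about" of "complained", so the gap sits immediately after word 11 ("about").
Base order: The nurse has insisted the journalist had complained about which device because this pilot read a painting.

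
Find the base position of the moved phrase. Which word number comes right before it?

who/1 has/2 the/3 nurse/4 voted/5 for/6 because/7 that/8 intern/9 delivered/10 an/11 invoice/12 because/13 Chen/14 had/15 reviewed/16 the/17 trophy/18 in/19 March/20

The displaced element is "who" (word 1).
It functions as the object of the preposition "for" of "voted", so the gap sits immediately after word 6 ("for").
Base order: The nurse has voted for who because that intern delivered an invoice because Chen had reviewed the trophy in March.

6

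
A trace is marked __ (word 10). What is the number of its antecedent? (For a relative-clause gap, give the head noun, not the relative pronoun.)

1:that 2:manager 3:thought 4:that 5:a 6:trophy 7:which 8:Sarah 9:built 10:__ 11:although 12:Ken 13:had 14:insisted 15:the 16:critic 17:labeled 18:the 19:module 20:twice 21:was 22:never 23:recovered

6

The gap at 10 is the object of "built", inside a relative clause.
The relative pronoun is "which" (word 7); it is bound by the head noun immediately before it.
Its filler is the head noun "trophy", at word 6.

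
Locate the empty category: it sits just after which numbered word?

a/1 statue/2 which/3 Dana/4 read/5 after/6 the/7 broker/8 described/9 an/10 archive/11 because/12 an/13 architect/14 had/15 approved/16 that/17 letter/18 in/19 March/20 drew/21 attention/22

The displaced element is "a statue" (word 2).
It functions as the direct object of "read", so the gap sits immediately after word 5 ("read").
Base order: Dana read a statue after the broker described an archive because an architect had approved that letter in March.

5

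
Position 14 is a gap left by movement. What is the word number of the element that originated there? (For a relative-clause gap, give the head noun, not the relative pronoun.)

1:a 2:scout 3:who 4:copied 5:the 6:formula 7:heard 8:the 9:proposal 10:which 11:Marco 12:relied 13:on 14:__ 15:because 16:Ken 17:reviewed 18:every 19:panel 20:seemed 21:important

9

The gap at 14 is the prepositional object of "relied", inside a relative clause.
The relative pronoun is "which" (word 10); it is bound by the head noun immediately before it.
Its filler is the head noun "proposal", at word 9.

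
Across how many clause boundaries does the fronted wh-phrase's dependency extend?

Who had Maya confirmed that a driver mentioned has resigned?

2

"who" is extracted from the subject of "resigned".
Boundaries crossed, outermost first: [that], [Ø] — 2 in total.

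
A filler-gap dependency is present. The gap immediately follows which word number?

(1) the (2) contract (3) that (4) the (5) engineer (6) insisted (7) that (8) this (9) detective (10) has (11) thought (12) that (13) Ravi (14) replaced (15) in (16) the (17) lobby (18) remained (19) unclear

14

The displaced element is "the contract" (word 2).
It is linked across 2 clause boundaries (that → that).
It functions as the direct object of "replaced", so the gap sits immediately after word 14 ("replaced").
Base order: The engineer insisted that this detective has thought that Ravi replaced the contract in the lobby.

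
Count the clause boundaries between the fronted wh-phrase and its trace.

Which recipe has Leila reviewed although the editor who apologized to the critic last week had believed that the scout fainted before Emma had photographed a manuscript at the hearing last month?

"which recipe" originates inside the matrix clause — no clause boundary is crossed.

0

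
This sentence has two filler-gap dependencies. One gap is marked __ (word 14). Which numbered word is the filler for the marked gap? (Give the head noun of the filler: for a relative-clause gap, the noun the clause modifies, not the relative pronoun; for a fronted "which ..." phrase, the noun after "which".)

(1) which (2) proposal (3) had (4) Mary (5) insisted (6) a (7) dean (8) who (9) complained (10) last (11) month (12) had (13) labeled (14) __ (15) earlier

2

The marked gap is the direct object of "labeled".
Its filler is the fronted wh-phrase "which proposal", at word 2.
(The other dependency links word 7 to a gap after word 8.)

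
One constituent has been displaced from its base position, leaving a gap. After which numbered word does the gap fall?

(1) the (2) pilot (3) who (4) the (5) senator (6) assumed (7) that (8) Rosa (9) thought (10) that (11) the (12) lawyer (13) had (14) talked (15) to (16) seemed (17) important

The displaced element is "the pilot" (word 2).
It is linked across 2 clause boundaries (that → that).
It functions as the object of the preposition "to" of "talked", so the gap sits immediately after word 15 ("to").
Base order: The senator assumed that Rosa thought that the lawyer had talked to the pilot.

15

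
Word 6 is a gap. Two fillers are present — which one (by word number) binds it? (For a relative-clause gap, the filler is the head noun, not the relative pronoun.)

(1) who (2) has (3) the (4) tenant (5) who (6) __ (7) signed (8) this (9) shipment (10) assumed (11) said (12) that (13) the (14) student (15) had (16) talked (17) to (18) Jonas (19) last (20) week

4

The marked gap is inside the relative clause, the subject of "signed".
Its filler is the head noun "tenant" (via "who"), at word 4.
(The other dependency links word 1 to a gap after word 10.)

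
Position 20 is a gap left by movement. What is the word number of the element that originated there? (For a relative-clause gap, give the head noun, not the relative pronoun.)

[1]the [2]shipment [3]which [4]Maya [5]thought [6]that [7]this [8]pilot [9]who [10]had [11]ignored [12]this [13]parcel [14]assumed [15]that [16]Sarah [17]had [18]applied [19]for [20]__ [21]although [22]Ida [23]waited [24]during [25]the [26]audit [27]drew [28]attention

The gap at 20 is the prepositional object of "applied", inside a relative clause.
The relative pronoun is "which" (word 3); it is bound by the head noun immediately before it.
Its filler is the head noun "shipment", at word 2.

2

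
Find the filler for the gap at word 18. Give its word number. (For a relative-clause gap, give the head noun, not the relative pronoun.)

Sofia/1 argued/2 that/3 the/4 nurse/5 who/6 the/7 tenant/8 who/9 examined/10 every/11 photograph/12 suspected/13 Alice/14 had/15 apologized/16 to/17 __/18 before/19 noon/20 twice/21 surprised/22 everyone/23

5

The gap at 18 is the prepositional object of "apologized", inside a relative clause.
The relative pronoun is "who" (word 6); it is bound by the head noun immediately before it.
Its filler is the head noun "nurse", at word 5.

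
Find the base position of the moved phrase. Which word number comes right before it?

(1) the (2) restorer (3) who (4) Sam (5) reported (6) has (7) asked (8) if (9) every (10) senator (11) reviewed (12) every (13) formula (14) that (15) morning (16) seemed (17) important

The displaced element is "the restorer" (word 2).
It is linked across 1 clause boundary (Ø).
It functions as the subject of "asked", so the gap sits immediately after word 5 ("reported").
Base order: Sam reported that the restorer has asked if every senator reviewed every formula that morning.

5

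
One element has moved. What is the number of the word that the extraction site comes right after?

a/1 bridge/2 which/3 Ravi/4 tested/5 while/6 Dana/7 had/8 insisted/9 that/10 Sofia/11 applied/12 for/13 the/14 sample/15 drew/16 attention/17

5

The displaced element is "a bridge" (word 2).
It functions as the direct object of "tested", so the gap sits immediately after word 5 ("tested").
Base order: Ravi tested a bridge while Dana had insisted that Sofia applied for the sample.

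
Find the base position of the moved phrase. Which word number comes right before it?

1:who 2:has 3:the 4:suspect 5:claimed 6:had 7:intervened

5

The displaced element is "who" (word 1).
It is linked across 1 clause boundary (Ø).
It functions as the subject of "intervened", so the gap sits immediately after word 5 ("claimed").
Base order: The suspect has claimed that who had intervened.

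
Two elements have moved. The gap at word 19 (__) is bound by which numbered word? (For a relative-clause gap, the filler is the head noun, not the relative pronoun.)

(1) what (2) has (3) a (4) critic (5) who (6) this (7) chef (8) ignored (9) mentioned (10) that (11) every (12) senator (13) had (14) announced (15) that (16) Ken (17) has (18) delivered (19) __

The marked gap is the direct object of "delivered".
Its filler is the fronted wh-phrase "what", at word 1.
(The other dependency links word 4 to a gap after word 8.)

1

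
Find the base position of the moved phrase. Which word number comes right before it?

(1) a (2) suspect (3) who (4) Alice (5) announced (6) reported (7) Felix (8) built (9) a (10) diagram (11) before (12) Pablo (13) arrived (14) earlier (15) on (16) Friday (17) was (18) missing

The displaced element is "a suspect" (word 2).
It is linked across 1 clause boundary (Ø).
It functions as the subject of "reported", so the gap sits immediately after word 5 ("announced").
Base order: Alice announced that a suspect reported Felix built a diagram before Pablo arrived earlier on Friday.

5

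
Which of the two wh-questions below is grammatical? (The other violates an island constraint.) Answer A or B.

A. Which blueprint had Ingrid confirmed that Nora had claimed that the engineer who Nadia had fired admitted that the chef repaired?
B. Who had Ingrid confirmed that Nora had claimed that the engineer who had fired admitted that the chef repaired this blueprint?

A

In B, the wh-phrase is extracted from inside a complex-NP island (relative clause) (introduced by "who"), which blocks movement.
In A, the extraction path crosses only that-complement boundaries, which are transparent.
So A is grammatical.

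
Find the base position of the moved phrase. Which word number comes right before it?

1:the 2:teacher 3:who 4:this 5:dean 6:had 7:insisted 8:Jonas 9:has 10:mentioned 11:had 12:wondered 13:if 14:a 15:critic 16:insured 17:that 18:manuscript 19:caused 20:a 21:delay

The displaced element is "the teacher" (word 2).
It is linked across 2 clause boundaries (Ø → Ø).
It functions as the subject of "wondered", so the gap sits immediately after word 10 ("mentioned").
Base order: This dean had insisted Jonas has mentioned that the teacher had wondered if a critic insured that manuscript.

10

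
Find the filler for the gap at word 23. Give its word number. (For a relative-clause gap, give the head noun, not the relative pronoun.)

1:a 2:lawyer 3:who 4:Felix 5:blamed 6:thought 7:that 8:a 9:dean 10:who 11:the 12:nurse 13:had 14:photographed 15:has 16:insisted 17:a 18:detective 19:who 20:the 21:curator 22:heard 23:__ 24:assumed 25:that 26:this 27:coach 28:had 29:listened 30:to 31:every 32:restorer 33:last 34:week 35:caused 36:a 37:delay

The gap at 23 is the subject of "assumed", inside a relative clause.
The relative pronoun is "who" (word 19); it is bound by the head noun immediately before it.
Its filler is the head noun "detective", at word 18.

18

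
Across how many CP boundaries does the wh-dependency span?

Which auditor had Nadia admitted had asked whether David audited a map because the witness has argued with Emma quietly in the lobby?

"which auditor" is extracted from the subject of "asked".
Boundaries crossed, outermost first: [Ø] — 1 in total.

1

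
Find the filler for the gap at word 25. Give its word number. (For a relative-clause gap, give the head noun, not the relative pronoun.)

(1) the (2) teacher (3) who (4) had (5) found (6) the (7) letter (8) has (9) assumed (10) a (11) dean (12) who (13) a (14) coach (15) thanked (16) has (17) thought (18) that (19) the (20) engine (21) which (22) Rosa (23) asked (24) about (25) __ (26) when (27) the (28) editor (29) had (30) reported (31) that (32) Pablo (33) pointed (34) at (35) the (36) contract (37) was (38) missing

The gap at 25 is the prepositional object of "asked", inside a relative clause.
The relative pronoun is "which" (word 21); it is bound by the head noun immediately before it.
Its filler is the head noun "engine", at word 20.

20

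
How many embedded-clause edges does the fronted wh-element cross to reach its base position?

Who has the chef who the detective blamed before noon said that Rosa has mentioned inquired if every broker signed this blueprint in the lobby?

2

"who" is extracted from the subject of "inquired".
Boundaries crossed, outermost first: [that], [Ø] — 2 in total.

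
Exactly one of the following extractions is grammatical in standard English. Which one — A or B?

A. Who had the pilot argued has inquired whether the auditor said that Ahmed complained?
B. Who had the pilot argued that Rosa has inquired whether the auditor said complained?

In B, the wh-phrase is extracted from inside a wh-island (introduced by "whether"), which blocks movement.
In A, the extraction path crosses only that-complement boundaries, which are transparent.
So A is grammatical.

A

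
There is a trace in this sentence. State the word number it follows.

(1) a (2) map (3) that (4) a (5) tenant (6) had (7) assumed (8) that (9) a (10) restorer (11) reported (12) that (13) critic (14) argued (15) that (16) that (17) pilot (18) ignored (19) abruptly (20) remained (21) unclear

The displaced element is "a map" (word 2).
It is linked across 3 clause boundaries (that → Ø → that).
It functions as the direct object of "ignored", so the gap sits immediately after word 18 ("ignored").
Base order: A tenant had assumed that a restorer reported that critic argued that that pilot ignored a map abruptly.

18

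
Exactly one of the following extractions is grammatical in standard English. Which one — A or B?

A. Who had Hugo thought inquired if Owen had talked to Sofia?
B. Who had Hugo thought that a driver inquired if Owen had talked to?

A

In B, the wh-phrase is extracted from inside a wh-island (introduced by "if"), which blocks movement.
In A, the extraction path crosses only that-complement boundaries, which are transparent.
So A is grammatical.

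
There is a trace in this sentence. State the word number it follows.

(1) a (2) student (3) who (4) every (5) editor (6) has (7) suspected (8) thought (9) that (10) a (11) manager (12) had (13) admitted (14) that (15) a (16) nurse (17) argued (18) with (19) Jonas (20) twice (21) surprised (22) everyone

The displaced element is "a student" (word 2).
It is linked across 1 clause boundary (Ø).
It functions as the subject of "thought", so the gap sits immediately after word 7 ("suspected").
Base order: Every editor has suspected that a student thought that a manager had admitted that a nurse argued with Jonas twice.

7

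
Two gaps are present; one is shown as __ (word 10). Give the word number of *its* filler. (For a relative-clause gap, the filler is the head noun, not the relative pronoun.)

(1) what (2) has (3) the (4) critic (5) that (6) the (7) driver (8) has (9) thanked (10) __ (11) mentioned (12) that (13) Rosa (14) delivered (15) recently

4

The marked gap is inside the relative clause, the direct object of "thanked".
Its filler is the head noun "critic" (via "that"), at word 4.
(The other dependency links word 1 to a gap after word 14.)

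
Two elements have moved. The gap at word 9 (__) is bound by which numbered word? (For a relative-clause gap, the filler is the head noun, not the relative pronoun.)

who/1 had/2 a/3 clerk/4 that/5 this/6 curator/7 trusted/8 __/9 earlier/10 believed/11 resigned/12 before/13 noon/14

4

The marked gap is inside the relative clause, the direct object of "trusted".
Its filler is the head noun "clerk" (via "that"), at word 4.
(The other dependency links word 1 to a gap after word 11.)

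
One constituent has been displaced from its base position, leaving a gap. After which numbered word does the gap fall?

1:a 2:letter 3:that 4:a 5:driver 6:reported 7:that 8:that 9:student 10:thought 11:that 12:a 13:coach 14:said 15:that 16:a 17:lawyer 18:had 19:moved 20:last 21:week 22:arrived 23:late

19

The displaced element is "a letter" (word 2).
It is linked across 3 clause boundaries (that → that → that).
It functions as the direct object of "moved", so the gap sits immediately after word 19 ("moved").
Base order: A driver reported that that student thought that a coach said that a lawyer had moved a letter last week.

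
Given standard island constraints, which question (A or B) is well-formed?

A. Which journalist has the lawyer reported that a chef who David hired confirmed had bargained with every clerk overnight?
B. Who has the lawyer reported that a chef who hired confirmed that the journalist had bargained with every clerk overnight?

In B, the wh-phrase is extracted from inside a complex-NP island (relative clause) (introduced by "who"), which blocks movement.
In A, the extraction path crosses only that-complement boundaries, which are transparent.
So A is grammatical.

A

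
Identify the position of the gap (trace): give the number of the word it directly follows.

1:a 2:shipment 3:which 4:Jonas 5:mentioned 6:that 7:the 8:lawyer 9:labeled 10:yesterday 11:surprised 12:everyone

9

The displaced element is "a shipment" (word 2).
It is linked across 1 clause boundary (that).
It functions as the direct object of "labeled", so the gap sits immediately after word 9 ("labeled").
Base order: Jonas mentioned that the lawyer labeled a shipment yesterday.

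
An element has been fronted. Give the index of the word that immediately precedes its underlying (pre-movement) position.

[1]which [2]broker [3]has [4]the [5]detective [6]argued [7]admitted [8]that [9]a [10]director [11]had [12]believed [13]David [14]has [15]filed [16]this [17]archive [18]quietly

The displaced element is "which broker" (word 2).
It is linked across 1 clause boundary (Ø).
It functions as the subject of "admitted", so the gap sits immediately after word 6 ("argued").
Base order: The detective has argued that which broker admitted that a director had believed David has filed this archive quietly.

6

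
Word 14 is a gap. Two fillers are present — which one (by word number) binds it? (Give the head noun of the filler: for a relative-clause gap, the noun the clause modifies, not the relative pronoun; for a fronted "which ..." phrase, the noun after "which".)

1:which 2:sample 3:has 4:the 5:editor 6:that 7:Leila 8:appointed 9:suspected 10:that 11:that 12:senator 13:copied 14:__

The marked gap is the direct object of "copied".
Its filler is the fronted wh-phrase "which sample", at word 2.
(The other dependency links word 5 to a gap after word 8.)

2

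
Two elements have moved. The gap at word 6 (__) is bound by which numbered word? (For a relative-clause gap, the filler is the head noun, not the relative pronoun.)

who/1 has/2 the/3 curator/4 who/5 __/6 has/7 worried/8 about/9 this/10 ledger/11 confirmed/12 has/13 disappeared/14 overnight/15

4

The marked gap is inside the relative clause, the subject of "worried".
Its filler is the head noun "curator" (via "who"), at word 4.
(The other dependency links word 1 to a gap after word 12.)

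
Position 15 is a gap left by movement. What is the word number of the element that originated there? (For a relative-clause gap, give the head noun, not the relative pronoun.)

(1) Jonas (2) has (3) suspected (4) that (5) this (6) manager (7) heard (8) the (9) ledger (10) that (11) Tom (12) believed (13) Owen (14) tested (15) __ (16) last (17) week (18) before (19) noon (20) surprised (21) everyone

The gap at 15 is the object of "tested", inside a relative clause.
The relative pronoun is "that" (word 10); it is bound by the head noun immediately before it.
Its filler is the head noun "ledger", at word 9.

9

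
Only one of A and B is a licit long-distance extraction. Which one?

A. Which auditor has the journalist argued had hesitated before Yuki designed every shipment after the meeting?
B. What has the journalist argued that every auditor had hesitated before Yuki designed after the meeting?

A

In B, the wh-phrase is extracted from inside an adjunct island (introduced by "before"), which blocks movement.
In A, the extraction path crosses only that-complement boundaries, which are transparent.
So A is grammatical.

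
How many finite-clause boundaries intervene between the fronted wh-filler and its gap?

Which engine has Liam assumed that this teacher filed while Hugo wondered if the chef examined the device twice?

"which engine" is extracted from the object of "filed".
Boundaries crossed, outermost first: [that] — 1 in total.

1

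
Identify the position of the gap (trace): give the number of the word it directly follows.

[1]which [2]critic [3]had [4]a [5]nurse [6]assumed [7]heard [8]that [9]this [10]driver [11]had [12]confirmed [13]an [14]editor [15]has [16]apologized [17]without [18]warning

The displaced element is "which critic" (word 2).
It is linked across 1 clause boundary (Ø).
It functions as the subject of "heard", so the gap sits immediately after word 6 ("assumed").
Base order: A nurse had assumed that which critic heard that this driver had confirmed an editor has apologized without warning.

6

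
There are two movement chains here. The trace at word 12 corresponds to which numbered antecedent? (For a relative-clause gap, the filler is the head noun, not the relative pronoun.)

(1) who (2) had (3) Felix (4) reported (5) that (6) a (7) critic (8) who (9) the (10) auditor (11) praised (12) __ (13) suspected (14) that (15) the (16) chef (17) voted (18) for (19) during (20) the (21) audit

The marked gap is inside the relative clause, the direct object of "praised".
Its filler is the head noun "critic" (via "who"), at word 7.
(The other dependency links word 1 to a gap after word 18.)

7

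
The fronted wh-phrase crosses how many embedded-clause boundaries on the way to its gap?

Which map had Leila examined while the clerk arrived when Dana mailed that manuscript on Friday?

"which map" originates inside the matrix clause — no clause boundary is crossed.

0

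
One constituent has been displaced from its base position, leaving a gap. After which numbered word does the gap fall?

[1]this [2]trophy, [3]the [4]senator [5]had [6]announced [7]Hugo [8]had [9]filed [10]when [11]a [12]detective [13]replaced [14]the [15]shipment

The displaced element is "this trophy" (word 2).
It is linked across 1 clause boundary (Ø).
It functions as the direct object of "filed", so the gap sits immediately after word 9 ("filed").
Base order: The senator had announced Hugo had filed this trophy when a detective replaced the shipment.

9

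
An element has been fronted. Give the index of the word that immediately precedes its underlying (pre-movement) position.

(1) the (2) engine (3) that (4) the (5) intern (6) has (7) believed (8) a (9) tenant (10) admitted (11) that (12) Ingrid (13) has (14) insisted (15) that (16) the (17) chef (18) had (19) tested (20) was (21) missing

The displaced element is "the engine" (word 2).
It is linked across 3 clause boundaries (Ø → that → that).
It functions as the direct object of "tested", so the gap sits immediately after word 19 ("tested").
Base order: The intern has believed a tenant admitted that Ingrid has insisted that the chef had tested the engine.

19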